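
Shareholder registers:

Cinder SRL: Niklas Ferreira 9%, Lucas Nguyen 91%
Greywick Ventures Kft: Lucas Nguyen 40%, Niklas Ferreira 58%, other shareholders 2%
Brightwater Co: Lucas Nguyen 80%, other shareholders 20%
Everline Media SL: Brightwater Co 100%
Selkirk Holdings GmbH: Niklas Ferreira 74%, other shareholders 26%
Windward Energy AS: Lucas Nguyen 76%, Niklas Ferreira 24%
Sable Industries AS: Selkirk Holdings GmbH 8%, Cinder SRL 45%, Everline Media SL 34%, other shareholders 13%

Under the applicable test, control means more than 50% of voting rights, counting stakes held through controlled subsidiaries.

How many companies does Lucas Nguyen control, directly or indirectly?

Lucas holds 91% of Cinder, so Lucas controls Cinder.
Lucas holds 80% of Brightwater, so Lucas controls Brightwater.
Brightwater holds 100% of Everline, so Lucas controls Everline.
Lucas holds 76% of Windward, so Lucas controls Windward.
Cinder and Everline together hold 45% + 34% = 79% of Sable, so Lucas controls Sable.
No other company's threshold is met.
Lucas controls 5 companies.

5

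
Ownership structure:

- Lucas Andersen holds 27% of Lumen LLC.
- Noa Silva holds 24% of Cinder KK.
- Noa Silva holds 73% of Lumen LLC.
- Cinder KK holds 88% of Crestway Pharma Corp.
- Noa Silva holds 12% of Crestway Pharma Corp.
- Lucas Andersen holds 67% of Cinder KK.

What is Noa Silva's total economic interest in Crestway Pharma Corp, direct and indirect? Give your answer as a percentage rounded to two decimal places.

33.12%

Noa reaches Crestway along 2 paths.
Via Cinder: 24% × 88% = 21.12%.
Direct stake: 12% = 12%.
Total: 21.12% + 12% = 33.12%.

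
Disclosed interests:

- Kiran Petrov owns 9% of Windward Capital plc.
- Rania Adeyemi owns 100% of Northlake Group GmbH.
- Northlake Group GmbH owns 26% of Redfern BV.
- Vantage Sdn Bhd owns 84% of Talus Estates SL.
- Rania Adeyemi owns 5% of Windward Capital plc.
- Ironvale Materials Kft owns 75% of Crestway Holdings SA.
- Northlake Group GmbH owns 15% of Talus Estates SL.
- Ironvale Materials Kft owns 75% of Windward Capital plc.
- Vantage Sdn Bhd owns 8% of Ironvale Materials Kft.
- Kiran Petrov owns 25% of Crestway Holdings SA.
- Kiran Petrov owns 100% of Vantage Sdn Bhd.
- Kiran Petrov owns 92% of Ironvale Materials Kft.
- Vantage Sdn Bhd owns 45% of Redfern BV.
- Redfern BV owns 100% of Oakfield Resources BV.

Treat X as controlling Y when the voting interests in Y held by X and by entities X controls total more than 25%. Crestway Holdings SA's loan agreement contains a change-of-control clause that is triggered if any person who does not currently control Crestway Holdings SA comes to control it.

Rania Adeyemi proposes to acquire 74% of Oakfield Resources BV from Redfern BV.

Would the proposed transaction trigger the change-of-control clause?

The purchase adds only to Rania's holdings (Redfern's stake shrinks), so Rania is the only person who could newly come to control Crestway.
Rania holds 100% of Northlake, so Rania controls Northlake.
Northlake holds 26% of Redfern, so Rania controls Redfern.
Redfern holds 100% of Oakfield, so Rania controls Oakfield.
Neither Rania nor any entity Rania controls holds any voting interest in Crestway.
So before the transaction, Rania does not control Crestway.
After the purchase, Rania holds 74% of Oakfield directly, and Redfern's stake falls to 26%.
Redfern and Rania together hold 26% + 74% = 100% of Oakfield, so Rania controls Oakfield.
After the transaction, neither Rania nor any entity Rania controls holds a voting interest in Crestway, so Rania still does not control it.
No new person acquires control, so the clause is not triggered.

No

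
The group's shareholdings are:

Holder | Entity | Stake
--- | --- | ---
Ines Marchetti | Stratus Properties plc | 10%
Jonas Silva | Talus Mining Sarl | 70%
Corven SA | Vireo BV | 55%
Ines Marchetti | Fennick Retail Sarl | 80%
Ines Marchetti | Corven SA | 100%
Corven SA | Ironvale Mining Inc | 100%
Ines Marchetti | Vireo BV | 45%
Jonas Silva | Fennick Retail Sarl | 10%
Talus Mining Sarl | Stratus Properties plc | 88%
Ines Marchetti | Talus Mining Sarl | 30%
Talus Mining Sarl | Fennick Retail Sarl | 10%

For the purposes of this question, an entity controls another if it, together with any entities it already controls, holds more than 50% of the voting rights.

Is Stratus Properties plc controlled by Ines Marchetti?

Ines holds 100% of Corven, so Ines controls Corven.
Ines holds 80% of Fennick, so Ines controls Fennick.
Corven holds 100% of Ironvale, so Ines controls Ironvale.
Corven and Ines together hold 55% + 45% = 100% of Vireo, so Ines controls Vireo.
In Stratus, Ines's side holds only 10%, not > 50%.
So Ines does not control Stratus.

No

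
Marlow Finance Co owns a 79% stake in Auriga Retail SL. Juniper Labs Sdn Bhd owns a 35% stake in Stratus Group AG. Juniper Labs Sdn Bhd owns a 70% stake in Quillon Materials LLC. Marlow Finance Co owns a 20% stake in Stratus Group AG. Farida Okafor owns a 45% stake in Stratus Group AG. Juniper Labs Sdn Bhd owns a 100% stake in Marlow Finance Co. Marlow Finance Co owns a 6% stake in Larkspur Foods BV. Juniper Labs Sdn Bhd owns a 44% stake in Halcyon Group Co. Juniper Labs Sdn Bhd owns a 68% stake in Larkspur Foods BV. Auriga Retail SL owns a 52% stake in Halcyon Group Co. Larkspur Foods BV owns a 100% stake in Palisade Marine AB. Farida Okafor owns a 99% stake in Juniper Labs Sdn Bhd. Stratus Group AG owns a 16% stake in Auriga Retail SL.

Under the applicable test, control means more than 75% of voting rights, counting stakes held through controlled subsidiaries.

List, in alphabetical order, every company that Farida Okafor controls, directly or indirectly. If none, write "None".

Farida holds 99% of Juniper, so Farida controls Juniper.
Juniper holds 100% of Marlow, so Farida controls Marlow.
Marlow and Farida and Juniper together hold 20% + 45% + 35% = 100% of Stratus, so Farida controls Stratus.
Stratus and Marlow together hold 16% + 79% = 95% of Auriga, so Farida controls Auriga.
Auriga and Juniper together hold 52% + 44% = 96% of Halcyon, so Farida controls Halcyon.
No other company's threshold is met.

Auriga Retail SL, Halcyon Group Co, Juniper Labs Sdn Bhd, Marlow Finance Co, Stratus Group AG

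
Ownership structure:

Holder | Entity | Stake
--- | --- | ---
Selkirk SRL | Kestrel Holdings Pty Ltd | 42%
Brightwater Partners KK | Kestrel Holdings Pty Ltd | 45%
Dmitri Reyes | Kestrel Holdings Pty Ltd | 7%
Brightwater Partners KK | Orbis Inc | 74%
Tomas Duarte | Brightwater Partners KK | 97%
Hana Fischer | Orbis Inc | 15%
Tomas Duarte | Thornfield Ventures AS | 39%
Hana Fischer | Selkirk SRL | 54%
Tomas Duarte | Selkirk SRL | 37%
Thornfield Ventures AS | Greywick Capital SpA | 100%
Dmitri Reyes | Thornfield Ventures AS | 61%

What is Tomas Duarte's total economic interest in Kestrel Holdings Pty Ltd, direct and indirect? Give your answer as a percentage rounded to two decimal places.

59.19%

Tomas reaches Kestrel along 2 paths.
Via Selkirk: 37% × 42% = 15.54%.
Via Brightwater: 97% × 45% = 43.65%.
Total: 15.54% + 43.65% = 59.19%.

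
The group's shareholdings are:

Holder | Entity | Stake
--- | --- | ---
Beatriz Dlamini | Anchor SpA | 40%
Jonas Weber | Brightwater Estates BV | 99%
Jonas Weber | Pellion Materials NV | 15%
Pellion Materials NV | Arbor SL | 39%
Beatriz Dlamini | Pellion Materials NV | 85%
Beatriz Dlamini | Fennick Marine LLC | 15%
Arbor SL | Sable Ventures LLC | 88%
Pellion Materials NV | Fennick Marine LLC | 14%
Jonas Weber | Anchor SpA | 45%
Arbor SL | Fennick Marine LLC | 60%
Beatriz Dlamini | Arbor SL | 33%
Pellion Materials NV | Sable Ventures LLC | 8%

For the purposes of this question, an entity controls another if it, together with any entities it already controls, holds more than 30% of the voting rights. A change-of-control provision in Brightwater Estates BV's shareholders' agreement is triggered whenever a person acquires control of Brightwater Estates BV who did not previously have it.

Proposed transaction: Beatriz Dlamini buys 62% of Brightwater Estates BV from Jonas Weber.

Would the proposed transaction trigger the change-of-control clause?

Yes

The purchase adds only to Beatriz's holdings (Jonas's stake shrinks), so Beatriz is the only person who could newly come to control Brightwater.
Beatriz holds 40% of Anchor, so Beatriz controls Anchor.
Beatriz holds 85% of Pellion, so Beatriz controls Pellion.
Beatriz and Pellion together hold 33% + 39% = 72% of Arbor, so Beatriz controls Arbor.
Arbor and Pellion and Beatriz together hold 60% + 14% + 15% = 89% of Fennick, so Beatriz controls Fennick.
Arbor and Pellion together hold 88% + 8% = 96% of Sable, so Beatriz controls Sable.
Neither Beatriz nor any entity Beatriz controls holds any voting interest in Brightwater.
So before the transaction, Beatriz does not control Brightwater.
After the purchase, Beatriz holds 62% of Brightwater directly, and Jonas's stake falls to 37%.
Beatriz holds 62% of Brightwater, so Beatriz controls Brightwater.
Beatriz did not control Brightwater before and does after, so the clause is triggered.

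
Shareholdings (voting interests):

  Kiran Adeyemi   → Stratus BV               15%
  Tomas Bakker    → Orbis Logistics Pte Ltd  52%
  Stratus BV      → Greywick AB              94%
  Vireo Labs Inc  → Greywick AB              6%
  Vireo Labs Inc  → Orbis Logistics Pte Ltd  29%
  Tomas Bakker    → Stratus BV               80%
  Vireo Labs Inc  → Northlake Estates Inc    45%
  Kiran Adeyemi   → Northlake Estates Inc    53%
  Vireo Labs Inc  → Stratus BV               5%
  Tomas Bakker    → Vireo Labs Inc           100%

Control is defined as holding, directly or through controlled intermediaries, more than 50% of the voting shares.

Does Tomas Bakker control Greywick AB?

Tomas holds 100% of Vireo, so Tomas controls Vireo.
Tomas and Vireo together hold 80% + 5% = 85% of Stratus, so Tomas controls Stratus.
Vireo and Stratus together hold 6% + 94% = 100% of Greywick, so Tomas controls Greywick.

Yes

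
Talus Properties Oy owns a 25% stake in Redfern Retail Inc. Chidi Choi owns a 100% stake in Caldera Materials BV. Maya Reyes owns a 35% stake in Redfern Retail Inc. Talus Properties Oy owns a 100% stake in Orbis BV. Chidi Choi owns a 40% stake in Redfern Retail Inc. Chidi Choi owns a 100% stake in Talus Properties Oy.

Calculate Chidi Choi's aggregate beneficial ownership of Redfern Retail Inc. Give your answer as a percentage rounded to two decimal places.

65.00%

Chidi reaches Redfern along 2 paths.
Via Talus: 100% × 25% = 25%.
Direct stake: 40% = 40%.
Total: 25% + 40% = 65%.
Rounded: 65.00%.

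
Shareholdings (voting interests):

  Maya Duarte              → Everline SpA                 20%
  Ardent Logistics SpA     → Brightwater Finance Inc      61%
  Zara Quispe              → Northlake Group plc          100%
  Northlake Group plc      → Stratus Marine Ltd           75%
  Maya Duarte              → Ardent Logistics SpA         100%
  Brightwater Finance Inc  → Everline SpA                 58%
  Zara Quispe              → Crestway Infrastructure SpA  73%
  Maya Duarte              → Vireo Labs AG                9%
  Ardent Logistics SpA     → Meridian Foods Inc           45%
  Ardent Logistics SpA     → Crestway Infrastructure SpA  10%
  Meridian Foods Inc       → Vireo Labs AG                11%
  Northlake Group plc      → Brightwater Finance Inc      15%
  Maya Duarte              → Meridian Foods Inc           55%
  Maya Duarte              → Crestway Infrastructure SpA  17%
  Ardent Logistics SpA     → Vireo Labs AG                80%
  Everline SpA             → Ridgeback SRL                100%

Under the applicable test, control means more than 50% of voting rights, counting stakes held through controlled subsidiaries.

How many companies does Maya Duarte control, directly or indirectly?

Maya holds 100% of Ardent, so Maya controls Ardent.
Ardent and Maya together hold 45% + 55% = 100% of Meridian, so Maya controls Meridian.
Ardent holds 61% of Brightwater, so Maya controls Brightwater.
Ardent and Meridian and Maya together hold 80% + 11% + 9% = 100% of Vireo, so Maya controls Vireo.
Brightwater and Maya together hold 58% + 20% = 78% of Everline, so Maya controls Everline.
Everline holds 100% of Ridgeback, so Maya controls Ridgeback.
No other company's threshold is met.
Maya controls 6 companies.

6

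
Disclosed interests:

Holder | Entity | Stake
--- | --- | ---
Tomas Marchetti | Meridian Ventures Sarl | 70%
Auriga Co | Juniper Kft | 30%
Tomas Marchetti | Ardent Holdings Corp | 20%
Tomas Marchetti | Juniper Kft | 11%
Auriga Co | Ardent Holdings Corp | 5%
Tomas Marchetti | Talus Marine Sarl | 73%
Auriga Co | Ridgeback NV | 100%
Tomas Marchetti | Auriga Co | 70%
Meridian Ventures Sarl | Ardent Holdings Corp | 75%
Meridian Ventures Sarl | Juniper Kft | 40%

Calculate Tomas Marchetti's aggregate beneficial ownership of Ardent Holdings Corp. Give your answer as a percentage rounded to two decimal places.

Tomas reaches Ardent along 3 paths.
Direct stake: 20% = 20%.
Via Meridian: 70% × 75% = 52.5%.
Via Auriga: 70% × 5% = 3.5%.
Total: 20% + 52.5% + 3.5% = 76%.
Rounded: 76.00%.

76.00%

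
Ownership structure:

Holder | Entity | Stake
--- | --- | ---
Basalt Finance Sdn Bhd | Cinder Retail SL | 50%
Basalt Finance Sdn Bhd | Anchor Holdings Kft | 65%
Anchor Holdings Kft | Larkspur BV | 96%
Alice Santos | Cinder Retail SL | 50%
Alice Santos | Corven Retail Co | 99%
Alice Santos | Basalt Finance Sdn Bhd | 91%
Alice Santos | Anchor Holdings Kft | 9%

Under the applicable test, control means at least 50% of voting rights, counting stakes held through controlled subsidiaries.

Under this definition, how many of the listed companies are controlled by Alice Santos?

Alice holds 91% of Basalt, so Alice controls Basalt.
Alice and Basalt together hold 9% + 65% = 74% of Anchor, so Alice controls Anchor.
Anchor holds 96% of Larkspur, so Alice controls Larkspur.
Basalt and Alice together hold 50% + 50% = 100% of Cinder, so Alice controls Cinder.
Alice holds 99% of Corven, so Alice controls Corven.
Alice controls 5 companies.

5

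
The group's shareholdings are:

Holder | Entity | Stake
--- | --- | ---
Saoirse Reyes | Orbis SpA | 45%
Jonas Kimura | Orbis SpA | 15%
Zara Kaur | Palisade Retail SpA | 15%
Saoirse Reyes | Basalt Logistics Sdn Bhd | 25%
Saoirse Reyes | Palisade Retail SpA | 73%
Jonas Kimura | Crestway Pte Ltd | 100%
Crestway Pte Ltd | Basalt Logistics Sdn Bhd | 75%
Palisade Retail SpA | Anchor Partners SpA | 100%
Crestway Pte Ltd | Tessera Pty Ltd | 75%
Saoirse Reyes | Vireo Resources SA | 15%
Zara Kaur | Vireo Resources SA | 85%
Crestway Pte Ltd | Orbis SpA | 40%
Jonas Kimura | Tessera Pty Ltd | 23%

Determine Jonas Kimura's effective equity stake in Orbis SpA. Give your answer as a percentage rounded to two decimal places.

55.00%

Jonas reaches Orbis along 2 paths.
Direct stake: 15% = 15%.
Via Crestway: 100% × 40% = 40%.
Total: 15% + 40% = 55%.
Rounded: 55.00%.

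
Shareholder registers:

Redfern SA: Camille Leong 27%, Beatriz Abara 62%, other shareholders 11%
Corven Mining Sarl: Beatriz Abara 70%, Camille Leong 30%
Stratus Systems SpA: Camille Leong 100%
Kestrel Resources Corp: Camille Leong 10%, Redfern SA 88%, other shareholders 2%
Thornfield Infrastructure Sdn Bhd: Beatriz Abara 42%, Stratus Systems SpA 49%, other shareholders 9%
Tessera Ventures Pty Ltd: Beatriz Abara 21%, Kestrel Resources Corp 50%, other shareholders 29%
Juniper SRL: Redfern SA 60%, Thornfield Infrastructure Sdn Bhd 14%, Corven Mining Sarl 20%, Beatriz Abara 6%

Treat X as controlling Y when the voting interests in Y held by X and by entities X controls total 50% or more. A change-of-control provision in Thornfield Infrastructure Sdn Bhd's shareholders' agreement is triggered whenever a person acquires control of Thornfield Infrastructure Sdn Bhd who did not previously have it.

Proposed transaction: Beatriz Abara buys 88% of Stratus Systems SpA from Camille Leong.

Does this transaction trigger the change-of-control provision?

Yes

The purchase adds only to Beatriz's holdings (Camille's stake shrinks), so Beatriz is the only person who could newly come to control Thornfield.
Beatriz holds 62% of Redfern, so Beatriz controls Redfern.
Beatriz holds 70% of Corven, so Beatriz controls Corven.
Redfern holds 88% of Kestrel, so Beatriz controls Kestrel.
Beatriz and Kestrel together hold 21% + 50% = 71% of Tessera, so Beatriz controls Tessera.
Redfern and Corven and Beatriz together hold 60% + 20% + 6% = 86% of Juniper, so Beatriz controls Juniper.
In Thornfield, Beatriz's side holds only 42%, not ≥ 50%.
So before the transaction, Beatriz does not control Thornfield.
After the purchase, Beatriz holds 88% of Stratus directly, and Camille's stake falls to 12%.
Beatriz holds 88% of Stratus, so Beatriz controls Stratus.
Beatriz and Stratus together hold 42% + 49% = 91% of Thornfield, so Beatriz controls Thornfield.
Beatriz did not control Thornfield before and does after, so the clause is triggered.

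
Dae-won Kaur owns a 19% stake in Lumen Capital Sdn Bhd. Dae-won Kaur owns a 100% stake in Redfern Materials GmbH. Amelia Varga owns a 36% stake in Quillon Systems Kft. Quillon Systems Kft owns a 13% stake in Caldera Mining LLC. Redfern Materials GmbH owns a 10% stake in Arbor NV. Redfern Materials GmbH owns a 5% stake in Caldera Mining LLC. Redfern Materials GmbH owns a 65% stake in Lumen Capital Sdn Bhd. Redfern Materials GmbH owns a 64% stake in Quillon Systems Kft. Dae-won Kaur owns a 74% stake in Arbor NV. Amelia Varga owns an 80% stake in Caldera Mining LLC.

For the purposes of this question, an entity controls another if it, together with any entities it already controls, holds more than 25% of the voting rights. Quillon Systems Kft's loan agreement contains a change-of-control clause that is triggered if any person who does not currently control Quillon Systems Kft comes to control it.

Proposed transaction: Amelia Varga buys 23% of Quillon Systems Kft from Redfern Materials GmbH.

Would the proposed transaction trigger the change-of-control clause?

No

The purchase adds only to Amelia's holdings (Redfern's stake shrinks), so Amelia is the only person who could newly come to control Quillon.
Amelia holds 36% of Quillon, so Amelia controls Quillon.
So Amelia already controls Quillon before the transaction.
After the purchase, Amelia's direct stake in Quillon rises to 36% + 23% = 59%, and Redfern's stake falls to 41%.
Amelia controlled Quillon already, so this is not a new person acquiring control; every other person's position is unchanged or reduced.
No new person acquires control, so the clause is not triggered.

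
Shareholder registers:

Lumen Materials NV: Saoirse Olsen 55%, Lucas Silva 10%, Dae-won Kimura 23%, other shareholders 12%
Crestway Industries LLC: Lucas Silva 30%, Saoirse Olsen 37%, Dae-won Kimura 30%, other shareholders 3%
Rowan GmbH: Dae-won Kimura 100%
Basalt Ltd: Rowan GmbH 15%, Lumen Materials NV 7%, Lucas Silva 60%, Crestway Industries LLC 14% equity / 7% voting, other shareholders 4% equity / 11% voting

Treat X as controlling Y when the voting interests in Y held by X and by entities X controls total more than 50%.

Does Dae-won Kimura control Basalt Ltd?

No

Dae-won holds 100% of Rowan, so Dae-won controls Rowan.
In Basalt, Dae-won's side holds only 15%, not > 50%.
So Dae-won does not control Basalt.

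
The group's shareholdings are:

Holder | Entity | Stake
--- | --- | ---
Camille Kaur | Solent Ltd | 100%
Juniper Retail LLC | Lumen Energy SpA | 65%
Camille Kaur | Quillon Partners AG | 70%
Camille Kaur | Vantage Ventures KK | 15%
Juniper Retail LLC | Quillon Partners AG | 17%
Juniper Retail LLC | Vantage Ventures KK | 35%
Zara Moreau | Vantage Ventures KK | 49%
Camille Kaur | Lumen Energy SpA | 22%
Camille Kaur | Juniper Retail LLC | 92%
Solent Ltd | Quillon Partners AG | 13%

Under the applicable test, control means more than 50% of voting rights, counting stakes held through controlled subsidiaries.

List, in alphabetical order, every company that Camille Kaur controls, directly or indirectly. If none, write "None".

Juniper Retail LLC, Lumen Energy SpA, Quillon Partners AG, Solent Ltd

Camille holds 92% of Juniper, so Camille controls Juniper.
Camille holds 100% of Solent, so Camille controls Solent.
Camille and Juniper together hold 22% + 65% = 87% of Lumen, so Camille controls Lumen.
Solent and Camille and Juniper together hold 13% + 70% + 17% = 100% of Quillon, so Camille controls Quillon.
No other company's threshold is met.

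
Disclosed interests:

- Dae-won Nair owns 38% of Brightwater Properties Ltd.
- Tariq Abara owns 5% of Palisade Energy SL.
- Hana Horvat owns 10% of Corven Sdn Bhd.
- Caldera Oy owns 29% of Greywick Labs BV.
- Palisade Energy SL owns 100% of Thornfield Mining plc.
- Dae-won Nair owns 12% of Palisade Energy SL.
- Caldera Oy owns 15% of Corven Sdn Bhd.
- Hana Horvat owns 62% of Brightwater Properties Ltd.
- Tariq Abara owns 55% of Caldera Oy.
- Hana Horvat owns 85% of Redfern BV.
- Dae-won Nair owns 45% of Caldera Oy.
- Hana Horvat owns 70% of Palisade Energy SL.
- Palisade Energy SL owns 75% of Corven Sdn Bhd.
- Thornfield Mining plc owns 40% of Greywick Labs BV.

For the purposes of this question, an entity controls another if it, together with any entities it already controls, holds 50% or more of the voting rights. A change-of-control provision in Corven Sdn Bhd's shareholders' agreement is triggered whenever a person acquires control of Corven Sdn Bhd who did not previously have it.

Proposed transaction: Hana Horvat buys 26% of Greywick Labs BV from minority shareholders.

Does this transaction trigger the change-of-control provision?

No

The purchase changes only Hana's holdings, so Hana is the only person who could newly come to control Corven.
Hana holds 70% of Palisade, so Hana controls Palisade.
Hana and Palisade together hold 10% + 75% = 85% of Corven, so Hana controls Corven.
So Hana already controls Corven before the transaction.
After the purchase, Hana holds 26% of Greywick directly.
Hana controlled Corven already, so this is not a new person acquiring control; every other person's position is unchanged or reduced.
No new person acquires control, so the clause is not triggered.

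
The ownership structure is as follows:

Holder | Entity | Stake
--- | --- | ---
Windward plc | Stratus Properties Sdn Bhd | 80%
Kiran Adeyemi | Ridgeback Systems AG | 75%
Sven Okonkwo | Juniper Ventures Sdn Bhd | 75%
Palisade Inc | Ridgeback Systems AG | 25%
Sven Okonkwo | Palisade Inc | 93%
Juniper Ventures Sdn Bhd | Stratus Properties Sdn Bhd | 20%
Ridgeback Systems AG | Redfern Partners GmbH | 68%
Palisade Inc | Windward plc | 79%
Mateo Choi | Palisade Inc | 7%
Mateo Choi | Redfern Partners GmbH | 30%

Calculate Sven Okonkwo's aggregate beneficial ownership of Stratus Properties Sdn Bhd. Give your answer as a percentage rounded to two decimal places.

Sven reaches Stratus along 2 paths.
Via Juniper: 75% × 20% = 15%.
Via Palisade → Windward: 93% × 79% × 80% = 58.776%.
Total: 15% + 58.776% = 73.776%.
Rounded: 73.78%.

73.78%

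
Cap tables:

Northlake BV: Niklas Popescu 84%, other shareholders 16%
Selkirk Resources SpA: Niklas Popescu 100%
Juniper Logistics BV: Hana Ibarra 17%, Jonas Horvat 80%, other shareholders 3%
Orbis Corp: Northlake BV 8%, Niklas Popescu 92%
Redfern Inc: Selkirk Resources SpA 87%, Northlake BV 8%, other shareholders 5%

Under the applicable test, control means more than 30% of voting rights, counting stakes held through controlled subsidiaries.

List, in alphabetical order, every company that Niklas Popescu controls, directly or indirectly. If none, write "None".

Niklas holds 84% of Northlake, so Niklas controls Northlake.
Niklas holds 100% of Selkirk, so Niklas controls Selkirk.
Northlake and Niklas together hold 8% + 92% = 100% of Orbis, so Niklas controls Orbis.
Selkirk and Northlake together hold 87% + 8% = 95% of Redfern, so Niklas controls Redfern.
No other company's threshold is met.

Northlake BV, Orbis Corp, Redfern Inc, Selkirk Resources SpA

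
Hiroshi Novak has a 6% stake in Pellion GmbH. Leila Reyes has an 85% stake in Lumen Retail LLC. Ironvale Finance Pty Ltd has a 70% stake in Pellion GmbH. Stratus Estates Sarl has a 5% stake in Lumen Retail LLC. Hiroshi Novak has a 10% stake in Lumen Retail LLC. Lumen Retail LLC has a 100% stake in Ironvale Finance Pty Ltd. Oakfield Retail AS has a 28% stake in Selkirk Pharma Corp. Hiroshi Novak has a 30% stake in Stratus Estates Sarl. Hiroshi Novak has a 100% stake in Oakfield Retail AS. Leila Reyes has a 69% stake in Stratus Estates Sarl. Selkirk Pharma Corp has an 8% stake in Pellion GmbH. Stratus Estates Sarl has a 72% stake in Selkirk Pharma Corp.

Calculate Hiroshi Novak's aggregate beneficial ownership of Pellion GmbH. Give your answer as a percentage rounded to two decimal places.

Hiroshi reaches Pellion along 5 paths.
Via Stratus → Lumen → Ironvale: 30% × 5% × 100% × 70% = 1.05%.
Via Lumen → Ironvale: 10% × 100% × 70% = 7%.
Direct stake: 6% = 6%.
Via Stratus → Selkirk: 30% × 72% × 8% = 1.728%.
Via Oakfield → Selkirk: 100% × 28% × 8% = 2.24%.
Total: 1.05% + 7% + 6% + 1.728% + 2.24% = 18.018%.
Rounded: 18.02%.

18.02%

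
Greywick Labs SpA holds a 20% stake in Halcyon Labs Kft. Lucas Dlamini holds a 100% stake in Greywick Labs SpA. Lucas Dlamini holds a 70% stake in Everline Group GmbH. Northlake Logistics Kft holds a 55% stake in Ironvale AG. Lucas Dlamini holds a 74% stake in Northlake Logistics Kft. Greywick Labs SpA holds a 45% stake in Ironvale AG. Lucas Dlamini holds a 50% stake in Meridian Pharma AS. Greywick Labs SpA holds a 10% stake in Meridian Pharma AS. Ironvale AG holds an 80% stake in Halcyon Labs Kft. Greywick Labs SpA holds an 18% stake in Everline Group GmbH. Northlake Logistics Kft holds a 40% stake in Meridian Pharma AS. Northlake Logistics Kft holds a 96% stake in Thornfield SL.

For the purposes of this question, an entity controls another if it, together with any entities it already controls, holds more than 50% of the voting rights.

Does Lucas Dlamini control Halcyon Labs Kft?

Yes

Lucas holds 100% of Greywick, so Lucas controls Greywick.
Lucas holds 74% of Northlake, so Lucas controls Northlake.
Greywick and Northlake together hold 45% + 55% = 100% of Ironvale, so Lucas controls Ironvale.
Ironvale and Greywick together hold 80% + 20% = 100% of Halcyon, so Lucas controls Halcyon.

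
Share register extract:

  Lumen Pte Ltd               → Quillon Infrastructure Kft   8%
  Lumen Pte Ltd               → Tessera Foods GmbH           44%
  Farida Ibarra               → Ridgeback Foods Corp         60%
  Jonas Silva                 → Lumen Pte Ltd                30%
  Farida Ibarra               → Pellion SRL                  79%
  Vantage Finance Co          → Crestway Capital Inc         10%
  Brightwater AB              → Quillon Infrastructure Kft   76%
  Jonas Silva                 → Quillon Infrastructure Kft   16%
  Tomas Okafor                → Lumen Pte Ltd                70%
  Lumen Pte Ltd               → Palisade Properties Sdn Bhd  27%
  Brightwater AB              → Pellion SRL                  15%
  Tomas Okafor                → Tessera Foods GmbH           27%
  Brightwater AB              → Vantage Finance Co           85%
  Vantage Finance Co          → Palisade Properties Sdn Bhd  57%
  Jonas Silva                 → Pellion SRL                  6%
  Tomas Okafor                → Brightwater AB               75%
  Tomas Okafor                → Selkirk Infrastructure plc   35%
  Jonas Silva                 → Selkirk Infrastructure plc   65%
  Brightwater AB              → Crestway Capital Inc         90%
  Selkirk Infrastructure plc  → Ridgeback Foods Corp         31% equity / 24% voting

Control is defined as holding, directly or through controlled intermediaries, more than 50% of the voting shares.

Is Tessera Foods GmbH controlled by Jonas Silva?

No

Jonas holds 65% of Selkirk, so Jonas controls Selkirk.
Neither Jonas nor any entity Jonas controls holds any voting interest in Tessera.
So Jonas does not control Tessera.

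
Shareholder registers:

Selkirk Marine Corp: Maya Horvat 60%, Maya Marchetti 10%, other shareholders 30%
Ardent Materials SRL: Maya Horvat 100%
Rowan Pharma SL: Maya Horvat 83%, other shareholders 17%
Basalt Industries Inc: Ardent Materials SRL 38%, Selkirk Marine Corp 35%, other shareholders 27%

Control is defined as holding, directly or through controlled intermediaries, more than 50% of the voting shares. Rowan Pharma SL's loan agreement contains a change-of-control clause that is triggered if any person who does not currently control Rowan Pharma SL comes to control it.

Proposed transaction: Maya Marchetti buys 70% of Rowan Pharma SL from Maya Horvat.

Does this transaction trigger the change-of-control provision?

Yes

The purchase adds only to Maya Marchetti's holdings (Maya Horvat's stake shrinks), so Maya Marchetti is the only person who could newly come to control Rowan.
Maya Marchetti's largest direct stake is 10% in Selkirk, which does not meet the threshold, so Maya Marchetti controls no company.
Neither Maya Marchetti nor any entity Maya Marchetti controls holds any voting interest in Rowan.
So before the transaction, Maya Marchetti does not control Rowan.
After the purchase, Maya Marchetti holds 70% of Rowan directly, and Maya Horvat's stake falls to 13%.
Maya Marchetti holds 70% of Rowan, so Maya Marchetti controls Rowan.
Maya Marchetti did not control Rowan before and does after, so the clause is triggered.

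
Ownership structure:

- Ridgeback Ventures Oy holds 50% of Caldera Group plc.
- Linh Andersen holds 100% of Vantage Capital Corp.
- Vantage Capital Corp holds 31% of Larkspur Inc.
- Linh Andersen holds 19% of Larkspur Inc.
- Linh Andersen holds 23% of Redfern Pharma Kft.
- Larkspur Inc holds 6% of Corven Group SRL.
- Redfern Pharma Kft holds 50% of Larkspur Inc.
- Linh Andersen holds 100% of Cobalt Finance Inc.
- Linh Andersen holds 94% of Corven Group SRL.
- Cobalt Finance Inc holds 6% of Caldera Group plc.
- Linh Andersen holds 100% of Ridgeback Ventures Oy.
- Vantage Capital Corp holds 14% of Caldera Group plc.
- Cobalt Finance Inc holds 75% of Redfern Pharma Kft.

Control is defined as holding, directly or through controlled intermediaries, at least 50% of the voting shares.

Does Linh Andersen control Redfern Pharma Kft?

Linh holds 100% of Cobalt, so Linh controls Cobalt.
Cobalt and Linh together hold 75% + 23% = 98% of Redfern, so Linh controls Redfern.

Yes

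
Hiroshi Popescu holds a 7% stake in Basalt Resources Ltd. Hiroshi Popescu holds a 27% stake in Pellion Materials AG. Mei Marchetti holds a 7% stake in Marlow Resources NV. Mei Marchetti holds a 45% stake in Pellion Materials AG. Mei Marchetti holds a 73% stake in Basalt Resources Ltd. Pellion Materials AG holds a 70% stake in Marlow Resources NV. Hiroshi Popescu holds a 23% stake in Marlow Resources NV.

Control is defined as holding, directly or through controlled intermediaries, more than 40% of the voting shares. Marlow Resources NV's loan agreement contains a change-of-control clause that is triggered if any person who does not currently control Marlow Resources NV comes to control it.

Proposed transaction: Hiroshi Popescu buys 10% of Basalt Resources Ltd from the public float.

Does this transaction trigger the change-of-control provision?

No

The purchase changes only Hiroshi's holdings, so Hiroshi is the only person who could newly come to control Marlow.
Hiroshi's largest direct stake is 27% in Pellion, which does not meet the threshold, so Hiroshi controls no company.
In Marlow, Hiroshi's side holds only 23%, not > 40%.
So before the transaction, Hiroshi does not control Marlow.
After the purchase, Hiroshi's direct stake in Basalt rises to 7% + 10% = 17%.
Hiroshi's side now holds 17% of Basalt, not > 40%, so Hiroshi still does not control Basalt.
After the transaction, Hiroshi's side holds 23% of Marlow, not > 40%, so Hiroshi still does not control Marlow.
No new person acquires control, so the clause is not triggered.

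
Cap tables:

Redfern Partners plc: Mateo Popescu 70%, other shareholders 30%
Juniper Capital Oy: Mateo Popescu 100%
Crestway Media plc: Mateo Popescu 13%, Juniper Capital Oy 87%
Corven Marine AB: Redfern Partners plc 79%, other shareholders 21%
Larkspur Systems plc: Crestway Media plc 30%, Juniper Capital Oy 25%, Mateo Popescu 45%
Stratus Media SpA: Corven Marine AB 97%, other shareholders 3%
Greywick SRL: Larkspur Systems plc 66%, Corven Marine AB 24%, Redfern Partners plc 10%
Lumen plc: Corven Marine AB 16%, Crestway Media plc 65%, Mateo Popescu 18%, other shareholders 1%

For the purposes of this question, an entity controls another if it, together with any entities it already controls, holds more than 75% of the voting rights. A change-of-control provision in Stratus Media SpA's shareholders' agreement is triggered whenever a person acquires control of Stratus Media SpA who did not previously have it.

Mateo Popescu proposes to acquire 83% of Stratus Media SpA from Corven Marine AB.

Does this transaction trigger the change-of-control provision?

Yes

The purchase adds only to Mateo's holdings (Corven's stake shrinks), so Mateo is the only person who could newly come to control Stratus.
Mateo holds 100% of Juniper, so Mateo controls Juniper.
Mateo and Juniper together hold 13% + 87% = 100% of Crestway, so Mateo controls Crestway.
Crestway and Juniper and Mateo together hold 30% + 25% + 45% = 100% of Larkspur, so Mateo controls Larkspur.
Crestway and Mateo together hold 65% + 18% = 83% of Lumen, so Mateo controls Lumen.
Neither Mateo nor any entity Mateo controls holds any voting interest in Stratus.
So before the transaction, Mateo does not control Stratus.
After the purchase, Mateo holds 83% of Stratus directly, and Corven's stake falls to 14%.
Mateo holds 83% of Stratus, so Mateo controls Stratus.
Mateo did not control Stratus before and does after, so the clause is triggered.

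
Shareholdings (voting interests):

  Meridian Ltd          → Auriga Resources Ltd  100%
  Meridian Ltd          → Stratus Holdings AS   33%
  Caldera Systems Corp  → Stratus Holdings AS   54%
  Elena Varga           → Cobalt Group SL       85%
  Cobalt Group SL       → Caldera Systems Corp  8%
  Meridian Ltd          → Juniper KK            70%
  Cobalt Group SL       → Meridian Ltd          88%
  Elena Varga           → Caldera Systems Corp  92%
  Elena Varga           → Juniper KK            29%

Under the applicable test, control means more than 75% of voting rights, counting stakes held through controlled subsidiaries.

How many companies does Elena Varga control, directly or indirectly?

6

Elena holds 85% of Cobalt, so Elena controls Cobalt.
Cobalt holds 88% of Meridian, so Elena controls Meridian.
Cobalt and Elena together hold 8% + 92% = 100% of Caldera, so Elena controls Caldera.
Meridian and Caldera together hold 33% + 54% = 87% of Stratus, so Elena controls Stratus.
Meridian holds 100% of Auriga, so Elena controls Auriga.
Elena and Meridian together hold 29% + 70% = 99% of Juniper, so Elena controls Juniper.
Elena controls 6 companies.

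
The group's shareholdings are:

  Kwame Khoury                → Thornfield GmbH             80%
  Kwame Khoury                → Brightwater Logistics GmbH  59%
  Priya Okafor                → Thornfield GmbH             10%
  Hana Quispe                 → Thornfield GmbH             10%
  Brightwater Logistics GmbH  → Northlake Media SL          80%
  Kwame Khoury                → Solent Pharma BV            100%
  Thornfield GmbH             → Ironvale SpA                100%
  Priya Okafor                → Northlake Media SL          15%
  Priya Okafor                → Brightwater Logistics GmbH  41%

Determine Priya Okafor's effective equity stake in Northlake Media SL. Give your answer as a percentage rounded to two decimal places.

47.80%

Priya reaches Northlake along 2 paths.
Via Brightwater: 41% × 80% = 32.8%.
Direct stake: 15% = 15%.
Total: 32.8% + 15% = 47.8%.
Rounded: 47.80%.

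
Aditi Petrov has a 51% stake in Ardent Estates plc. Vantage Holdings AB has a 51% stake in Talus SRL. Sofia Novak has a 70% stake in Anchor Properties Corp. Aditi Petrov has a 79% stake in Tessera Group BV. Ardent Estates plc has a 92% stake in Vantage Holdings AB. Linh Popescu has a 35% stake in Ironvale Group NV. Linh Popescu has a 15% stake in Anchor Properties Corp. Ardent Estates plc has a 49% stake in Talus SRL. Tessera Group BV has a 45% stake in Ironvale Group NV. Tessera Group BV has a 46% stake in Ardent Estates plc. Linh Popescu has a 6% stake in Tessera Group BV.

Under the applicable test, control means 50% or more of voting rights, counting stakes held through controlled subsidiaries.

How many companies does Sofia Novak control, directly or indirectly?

Sofia holds 70% of Anchor, so Sofia controls Anchor.
No other company's threshold is met.
Sofia controls 1 company.

1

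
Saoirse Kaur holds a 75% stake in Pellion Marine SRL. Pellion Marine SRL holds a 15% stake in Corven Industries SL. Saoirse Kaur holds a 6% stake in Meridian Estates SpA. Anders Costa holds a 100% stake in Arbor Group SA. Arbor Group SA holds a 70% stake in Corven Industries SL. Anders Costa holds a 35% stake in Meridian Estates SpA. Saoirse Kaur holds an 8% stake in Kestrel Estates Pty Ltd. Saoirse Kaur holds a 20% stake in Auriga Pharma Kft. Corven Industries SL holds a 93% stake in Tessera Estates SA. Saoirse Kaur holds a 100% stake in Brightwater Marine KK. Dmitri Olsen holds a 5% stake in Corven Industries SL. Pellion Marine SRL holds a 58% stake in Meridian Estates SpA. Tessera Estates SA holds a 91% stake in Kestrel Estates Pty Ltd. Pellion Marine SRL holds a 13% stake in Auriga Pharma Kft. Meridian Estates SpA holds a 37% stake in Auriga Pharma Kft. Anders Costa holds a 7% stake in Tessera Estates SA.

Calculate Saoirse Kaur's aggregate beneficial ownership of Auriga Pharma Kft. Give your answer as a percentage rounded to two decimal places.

48.07%

Saoirse reaches Auriga along 4 paths.
Via Pellion: 75% × 13% = 9.75%.
Via Meridian: 6% × 37% = 2.22%.
Via Pellion → Meridian: 75% × 58% × 37% = 16.095%.
Direct stake: 20% = 20%.
Total: 9.75% + 2.22% + 16.095% + 20% = 48.065%.
Rounded: 48.07%.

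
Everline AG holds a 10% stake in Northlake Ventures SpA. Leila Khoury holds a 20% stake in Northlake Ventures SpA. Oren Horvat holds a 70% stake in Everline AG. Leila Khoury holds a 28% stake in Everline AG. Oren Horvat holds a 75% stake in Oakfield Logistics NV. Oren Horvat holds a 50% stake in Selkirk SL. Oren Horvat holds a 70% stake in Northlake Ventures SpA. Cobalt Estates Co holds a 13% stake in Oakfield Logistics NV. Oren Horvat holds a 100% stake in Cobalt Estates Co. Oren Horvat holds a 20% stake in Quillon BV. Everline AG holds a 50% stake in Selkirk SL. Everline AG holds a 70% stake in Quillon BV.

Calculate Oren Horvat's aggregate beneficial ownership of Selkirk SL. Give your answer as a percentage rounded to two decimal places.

Oren reaches Selkirk along 2 paths.
Via Everline: 70% × 50% = 35%.
Direct stake: 50% = 50%.
Total: 35% + 50% = 85%.
Rounded: 85.00%.

85.00%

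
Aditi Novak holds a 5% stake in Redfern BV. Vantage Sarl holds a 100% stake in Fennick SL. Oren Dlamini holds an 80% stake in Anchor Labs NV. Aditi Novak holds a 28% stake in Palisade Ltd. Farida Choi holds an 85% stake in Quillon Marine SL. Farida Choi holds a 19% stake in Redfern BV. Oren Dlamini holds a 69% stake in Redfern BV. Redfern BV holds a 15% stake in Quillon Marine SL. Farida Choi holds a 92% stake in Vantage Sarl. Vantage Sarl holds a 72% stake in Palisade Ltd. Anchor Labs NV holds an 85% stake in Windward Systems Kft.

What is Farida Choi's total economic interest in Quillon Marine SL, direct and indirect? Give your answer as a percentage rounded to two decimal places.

Farida reaches Quillon along 2 paths.
Via Redfern: 19% × 15% = 2.85%.
Direct stake: 85% = 85%.
Total: 2.85% + 85% = 87.85%.

87.85%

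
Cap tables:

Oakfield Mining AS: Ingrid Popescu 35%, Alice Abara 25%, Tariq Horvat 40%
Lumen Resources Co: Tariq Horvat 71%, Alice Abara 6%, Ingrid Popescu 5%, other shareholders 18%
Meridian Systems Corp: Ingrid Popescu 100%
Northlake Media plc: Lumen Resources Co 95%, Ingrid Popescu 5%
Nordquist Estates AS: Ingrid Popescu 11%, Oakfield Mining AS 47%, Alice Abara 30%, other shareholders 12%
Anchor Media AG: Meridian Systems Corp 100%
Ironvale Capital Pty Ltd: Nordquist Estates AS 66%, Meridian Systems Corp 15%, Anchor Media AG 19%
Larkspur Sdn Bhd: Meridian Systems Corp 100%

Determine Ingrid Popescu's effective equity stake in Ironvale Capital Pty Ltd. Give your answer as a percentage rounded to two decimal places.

Ingrid reaches Ironvale along 4 paths.
Via Nordquist: 11% × 66% = 7.26%.
Via Oakfield → Nordquist: 35% × 47% × 66% = 10.857%.
Via Meridian: 100% × 15% = 15%.
Via Meridian → Anchor: 100% × 100% × 19% = 19%.
Total: 7.26% + 10.857% + 15% + 19% = 52.117%.
Rounded: 52.12%.

52.12%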